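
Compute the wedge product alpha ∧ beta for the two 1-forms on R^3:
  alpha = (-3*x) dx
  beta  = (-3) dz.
alpha ∧ beta = (9*x) dx ∧ dz

Distribute the wedge, using dx_i ∧ dx_j = -dx_j ∧ dx_i and dx_i ∧ dx_i = 0. For each pair (i, j) with i < j, the coefficient of dx_i ∧ dx_j in alpha ∧ beta is (alpha_i * beta_j - alpha_j * beta_i). Collecting: alpha ∧ beta = (9*x) dx ∧ dz.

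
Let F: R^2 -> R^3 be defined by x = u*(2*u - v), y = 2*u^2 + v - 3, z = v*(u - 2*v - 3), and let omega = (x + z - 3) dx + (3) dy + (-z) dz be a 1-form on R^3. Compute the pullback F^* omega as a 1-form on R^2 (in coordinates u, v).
F^* omega = (8*u^3 - 2*u^2*v - 9*u*v^2 - 12*u*v + 4*v^3 + 6*v^2 + 3*v) du + (-2*u^3 - u^2*v + 8*u*v^2 + 9*u*v + 3*u - 8*v^3 - 18*v^2 - 9*v + 3) dv

Using F^*(f dg) = (f ∘ F) d(g ∘ F), substitute each coordinate x_i by F_i(u, v) in f_i, and replace dx_i by d F_i = (∂F_i/∂u) du + (∂F_i/∂v) dv.
  For the x component: f_1(F) = 2*u^2 - 2*v^2 - 3*v - 3; d F_1 = (4*u - v) du + (-u) dv
  For the y component: f_2(F) = 3; d F_2 = (4*u) du + (1) dv
  For the z component: f_3(F) = v*(-u + 2*v + 3); d F_3 = (v) du + (u - 4*v - 3) dv
Combining and collecting du, dv coefficients:
  coeff of du: 8*u^3 - 2*u^2*v - 9*u*v^2 - 12*u*v + 4*v^3 + 6*v^2 + 3*v
  coeff of dv: -2*u^3 - u^2*v + 8*u*v^2 + 9*u*v + 3*u - 8*v^3 - 18*v^2 - 9*v + 3
F^* omega = (8*u^3 - 2*u^2*v - 9*u*v^2 - 12*u*v + 4*v^3 + 6*v^2 + 3*v) du + (-2*u^3 - u^2*v + 8*u*v^2 + 9*u*v + 3*u - 8*v^3 - 18*v^2 - 9*v + 3) dv.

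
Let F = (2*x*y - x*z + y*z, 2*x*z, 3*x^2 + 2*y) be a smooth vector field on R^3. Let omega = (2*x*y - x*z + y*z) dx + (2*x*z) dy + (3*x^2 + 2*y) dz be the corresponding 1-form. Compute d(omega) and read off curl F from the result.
d(omega) = (2 - 2*x) dy ∧ dz + (-7*x + y) dz ∧ dx + (-2*x + z) dx ∧ dy; curl F = (2 - 2*x, -7*x + y, -2*x + z)

d omega = sum_{i<j} (∂f_j/∂x_i - ∂f_i/∂x_j) dx_i ∧ dx_j. Under the identification (dy ∧ dz, dz ∧ dx, dx ∧ dy) ↔ (e_x, e_y, e_z), the coefficients are exactly the components of curl F. Compute:
  ∂R/∂y - ∂Q/∂z = (2) - (2*x) = 2 - 2*x
  ∂P/∂z - ∂R/∂x = (-x + y) - (6*x) = -7*x + y
  ∂Q/∂x - ∂P/∂y = (2*z) - (2*x + z) = -2*x + z.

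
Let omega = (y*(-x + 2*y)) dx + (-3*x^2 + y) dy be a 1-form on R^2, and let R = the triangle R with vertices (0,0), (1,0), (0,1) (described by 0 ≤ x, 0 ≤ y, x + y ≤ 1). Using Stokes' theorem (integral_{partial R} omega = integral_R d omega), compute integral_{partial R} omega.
integral_(partial R) omega = -3/2

Stokes: integral_partial_R omega = integral_R d omega with d omega = (∂Q/∂x - ∂P/∂y) dx ∧ dy.
  ∂Q/∂x = -6*x
  ∂P/∂y = -x + 4*y
  integrand = ∂Q/∂x - ∂P/∂y = -5*x - 4*y.
Integrating over R: integral_0^1 integral_0^{1-x} (-5*x - 4*y) dy dx = -3/2.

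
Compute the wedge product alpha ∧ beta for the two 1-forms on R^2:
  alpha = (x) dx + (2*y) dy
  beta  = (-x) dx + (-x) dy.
alpha ∧ beta = (x*(-x + 2*y)) dx ∧ dy

Distribute the wedge, using dx_i ∧ dx_j = -dx_j ∧ dx_i and dx_i ∧ dx_i = 0. For each pair (i, j) with i < j, the coefficient of dx_i ∧ dx_j in alpha ∧ beta is (alpha_i * beta_j - alpha_j * beta_i). Collecting: alpha ∧ beta = (x*(-x + 2*y)) dx ∧ dy.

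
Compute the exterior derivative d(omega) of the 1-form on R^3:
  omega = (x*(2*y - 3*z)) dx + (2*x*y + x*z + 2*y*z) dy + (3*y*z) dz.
d(omega) = (-2*x + 2*y + z) dx ∧ dy + (3*x) dx ∧ dz + (-x - 2*y + 3*z) dy ∧ dz

For a 1-form omega = sum_i f_i dx_i, the exterior derivative is
  d(omega) = sum_{i < j} (∂f_j/∂x_i - ∂f_i/∂x_j) dx_i ∧ dx_j.
  coefficient of dx ∧ dy: ∂f_2/∂x - ∂f_1/∂y = ∂(2*x*y + x*z + 2*y*z)/∂x - ∂(x*(2*y - 3*z))/∂y = -2*x + 2*y + z
  coefficient of dx ∧ dz: ∂f_3/∂x - ∂f_1/∂z = ∂(3*y*z)/∂x - ∂(x*(2*y - 3*z))/∂z = 3*x
  coefficient of dy ∧ dz: ∂f_3/∂y - ∂f_2/∂z = ∂(3*y*z)/∂y - ∂(2*x*y + x*z + 2*y*z)/∂z = -x - 2*y + 3*z
Assembling: d(omega) = (-2*x + 2*y + z) dx ∧ dy + (3*x) dx ∧ dz + (-x - 2*y + 3*z) dy ∧ dz.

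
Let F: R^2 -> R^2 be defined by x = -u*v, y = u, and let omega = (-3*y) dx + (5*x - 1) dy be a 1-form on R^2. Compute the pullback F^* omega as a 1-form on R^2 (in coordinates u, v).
F^* omega = (-2*u*v - 1) du + (3*u^2) dv

Using F^*(f dg) = (f ∘ F) d(g ∘ F), substitute each coordinate x_i by F_i(u, v) in f_i, and replace dx_i by d F_i = (∂F_i/∂u) du + (∂F_i/∂v) dv.
  For the x component: f_1(F) = -3*u; d F_1 = (-v) du + (-u) dv
  For the y component: f_2(F) = -5*u*v - 1; d F_2 = (1) du + (0) dv
Combining and collecting du, dv coefficients:
  coeff of du: -2*u*v - 1
  coeff of dv: 3*u^2
F^* omega = (-2*u*v - 1) du + (3*u^2) dv.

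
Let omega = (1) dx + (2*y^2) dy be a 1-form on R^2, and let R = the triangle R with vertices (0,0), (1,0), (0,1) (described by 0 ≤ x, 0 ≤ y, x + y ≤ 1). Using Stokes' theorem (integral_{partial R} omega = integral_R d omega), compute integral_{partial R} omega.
integral_(partial R) omega = 0

Stokes: integral_partial_R omega = integral_R d omega with d omega = (∂Q/∂x - ∂P/∂y) dx ∧ dy.
  ∂Q/∂x = 0
  ∂P/∂y = 0
  integrand = ∂Q/∂x - ∂P/∂y = 0.
Integrating over R: integral_0^1 integral_0^{1-x} (0) dy dx = 0.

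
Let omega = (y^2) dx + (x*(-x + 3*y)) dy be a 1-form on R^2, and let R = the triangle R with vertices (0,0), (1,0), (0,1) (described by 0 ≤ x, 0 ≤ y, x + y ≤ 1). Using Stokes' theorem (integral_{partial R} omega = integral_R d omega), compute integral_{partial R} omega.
integral_(partial R) omega = -1/6

Stokes: integral_partial_R omega = integral_R d omega with d omega = (∂Q/∂x - ∂P/∂y) dx ∧ dy.
  ∂Q/∂x = -2*x + 3*y
  ∂P/∂y = 2*y
  integrand = ∂Q/∂x - ∂P/∂y = -2*x + y.
Integrating over R: integral_0^1 integral_0^{1-x} (-2*x + y) dy dx = -1/6.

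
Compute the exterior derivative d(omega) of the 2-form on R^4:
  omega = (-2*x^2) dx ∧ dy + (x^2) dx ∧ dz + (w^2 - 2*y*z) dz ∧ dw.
d(omega) = (-2*z) dy ∧ dz ∧ dw

For a 2-form omega = sum_{i<j} g_{ij} dx_i ∧ dx_j, the exterior derivative is
  d(omega) = sum_{i<j} d(g_{ij}) ∧ dx_i ∧ dx_j = sum_{i<j, k} (∂g_{ij}/∂x_k) dx_k ∧ dx_i ∧ dx_j.
Expand each term, using dx_k ∧ dx_i ∧ dx_j = sgn(permutation) dx_{(a)} ∧ dx_{(b)} ∧ dx_{(c)} with (a < b < c) sorted:
  d(w^2 - 2*y*z) includes (∂/∂y)(w^2 - 2*y*z) dy = (-2*z) dy, which multiplied by dz ∧ dw gives (-2*z) dy ∧ dz ∧ dw
Collecting like 3-forms: d(omega) = (-2*z) dy ∧ dz ∧ dw.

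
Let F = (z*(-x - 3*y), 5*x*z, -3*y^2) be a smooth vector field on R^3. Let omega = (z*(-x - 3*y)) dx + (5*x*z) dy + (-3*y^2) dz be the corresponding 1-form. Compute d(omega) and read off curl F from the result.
d(omega) = (-5*x - 6*y) dy ∧ dz + (-x - 3*y) dz ∧ dx + (8*z) dx ∧ dy; curl F = (-5*x - 6*y, -x - 3*y, 8*z)

d omega = sum_{i<j} (∂f_j/∂x_i - ∂f_i/∂x_j) dx_i ∧ dx_j. Under the identification (dy ∧ dz, dz ∧ dx, dx ∧ dy) ↔ (e_x, e_y, e_z), the coefficients are exactly the components of curl F. Compute:
  ∂R/∂y - ∂Q/∂z = (-6*y) - (5*x) = -5*x - 6*y
  ∂P/∂z - ∂R/∂x = (-x - 3*y) - (0) = -x - 3*y
  ∂Q/∂x - ∂P/∂y = (5*z) - (-3*z) = 8*z.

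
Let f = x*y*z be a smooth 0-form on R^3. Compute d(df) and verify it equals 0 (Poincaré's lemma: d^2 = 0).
d(df) = 0

Step 1: df = sum_i (∂f/∂x_i) dx_i = (y*z) dx + (x*z) dy + (x*y) dz.
Step 2: Apply d again. Using the 1-form formula, the coefficient of dx ∧ dy in d(df) is ∂^2 f/∂x ∂y - ∂^2 f/∂y ∂x = (z) - (z) = 0 (equality of mixed partials for smooth f).
Similarly for dx ∧ dz and dy ∧ dz — all coefficients vanish. So d(df) = 0.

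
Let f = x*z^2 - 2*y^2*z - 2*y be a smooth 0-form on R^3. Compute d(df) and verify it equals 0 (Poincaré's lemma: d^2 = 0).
d(df) = 0

Step 1: df = sum_i (∂f/∂x_i) dx_i = (z^2) dx + (-4*y*z - 2) dy + (2*x*z - 2*y^2) dz.
Step 2: Apply d again. Using the 1-form formula, the coefficient of dx ∧ dy in d(df) is ∂^2 f/∂x ∂y - ∂^2 f/∂y ∂x = (0) - (0) = 0 (equality of mixed partials for smooth f).
Similarly for dx ∧ dz and dy ∧ dz — all coefficients vanish. So d(df) = 0.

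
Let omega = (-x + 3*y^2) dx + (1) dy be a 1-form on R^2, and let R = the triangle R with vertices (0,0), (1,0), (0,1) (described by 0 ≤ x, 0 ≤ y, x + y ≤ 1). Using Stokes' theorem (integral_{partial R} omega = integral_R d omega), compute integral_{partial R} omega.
integral_(partial R) omega = -1

Stokes: integral_partial_R omega = integral_R d omega with d omega = (∂Q/∂x - ∂P/∂y) dx ∧ dy.
  ∂Q/∂x = 0
  ∂P/∂y = 6*y
  integrand = ∂Q/∂x - ∂P/∂y = -6*y.
Integrating over R: integral_0^1 integral_0^{1-x} (-6*y) dy dx = -1.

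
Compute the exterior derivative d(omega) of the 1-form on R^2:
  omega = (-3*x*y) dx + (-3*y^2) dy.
d(omega) = (3*x) dx ∧ dy

For a 1-form omega = sum_i f_i dx_i, the exterior derivative is
  d(omega) = sum_{i < j} (∂f_j/∂x_i - ∂f_i/∂x_j) dx_i ∧ dx_j.
  coefficient of dx ∧ dy: ∂f_2/∂x - ∂f_1/∂y = ∂(-3*y^2)/∂x - ∂(-3*x*y)/∂y = 3*x
Assembling: d(omega) = (3*x) dx ∧ dy.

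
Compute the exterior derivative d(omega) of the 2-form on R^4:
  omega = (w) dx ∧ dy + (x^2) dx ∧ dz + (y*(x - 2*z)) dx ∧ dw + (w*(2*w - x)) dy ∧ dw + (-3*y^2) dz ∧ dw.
d(omega) = (-w - x + 2*z + 1) dx ∧ dy ∧ dw + (2*y) dx ∧ dz ∧ dw + (-6*y) dy ∧ dz ∧ dw

For a 2-form omega = sum_{i<j} g_{ij} dx_i ∧ dx_j, the exterior derivative is
  d(omega) = sum_{i<j} d(g_{ij}) ∧ dx_i ∧ dx_j = sum_{i<j, k} (∂g_{ij}/∂x_k) dx_k ∧ dx_i ∧ dx_j.
Expand each term, using dx_k ∧ dx_i ∧ dx_j = sgn(permutation) dx_{(a)} ∧ dx_{(b)} ∧ dx_{(c)} with (a < b < c) sorted:
  d(w) includes (∂/∂w)(w) dw = (1) dw, which multiplied by dx ∧ dy gives (1) dx ∧ dy ∧ dw
  d(y*(x - 2*z)) includes (∂/∂y)(y*(x - 2*z)) dy = (x - 2*z) dy, which multiplied by dx ∧ dw gives (-x + 2*z) dx ∧ dy ∧ dw
  d(y*(x - 2*z)) includes (∂/∂z)(y*(x - 2*z)) dz = (-2*y) dz, which multiplied by dx ∧ dw gives (2*y) dx ∧ dz ∧ dw
  d(w*(2*w - x)) includes (∂/∂x)(w*(2*w - x)) dx = (-w) dx, which multiplied by dy ∧ dw gives (-w) dx ∧ dy ∧ dw
  d(-3*y^2) includes (∂/∂y)(-3*y^2) dy = (-6*y) dy, which multiplied by dz ∧ dw gives (-6*y) dy ∧ dz ∧ dw
Collecting like 3-forms: d(omega) = (-w - x + 2*z + 1) dx ∧ dy ∧ dw + (2*y) dx ∧ dz ∧ dw + (-6*y) dy ∧ dz ∧ dw.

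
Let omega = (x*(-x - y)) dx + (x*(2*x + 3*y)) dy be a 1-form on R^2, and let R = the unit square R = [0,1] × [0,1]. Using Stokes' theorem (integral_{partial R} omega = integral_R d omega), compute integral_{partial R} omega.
integral_(partial R) omega = 4

Stokes: integral_partial_R omega = integral_R d omega with d omega = (∂Q/∂x - ∂P/∂y) dx ∧ dy.
  ∂Q/∂x = 4*x + 3*y
  ∂P/∂y = -x
  integrand = ∂Q/∂x - ∂P/∂y = 5*x + 3*y.
Integrating over R: integral_0^1 integral_0^1 (5*x + 3*y) dx dy = 4.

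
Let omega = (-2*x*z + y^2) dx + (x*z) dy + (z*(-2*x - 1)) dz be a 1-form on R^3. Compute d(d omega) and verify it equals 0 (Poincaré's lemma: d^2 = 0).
d(d omega) = 0

Step 1: d omega = sum_{i<j} (∂f_j/∂x_i - ∂f_i/∂x_j) dx_i ∧ dx_j:
  coeff of dx ∧ dy: -2*y + z
  coeff of dx ∧ dz: 2*x - 2*z
  coeff of dy ∧ dz: -x
Step 2: Apply d again to each 2-form coefficient. The only possible 3-form in R^3 is dx ∧ dy ∧ dz, with coefficient
  ∂(coeff of dy∧dz)/∂x - ∂(coeff of dx∧dz)/∂y + ∂(coeff of dx∧dy)/∂z
  = ∂/∂x (-x) - ∂/∂y (2*x - 2*z) + ∂/∂z (-2*y + z).
Each of these terms simplifies to sums of mixed partials that cancel in pairs. The result is 0 (by equality of mixed partials for smooth functions — Schwarz / Clairaut).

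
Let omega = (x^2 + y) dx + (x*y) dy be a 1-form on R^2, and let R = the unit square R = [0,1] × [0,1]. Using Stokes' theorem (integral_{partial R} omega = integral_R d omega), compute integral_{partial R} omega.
integral_(partial R) omega = -1/2

Stokes: integral_partial_R omega = integral_R d omega with d omega = (∂Q/∂x - ∂P/∂y) dx ∧ dy.
  ∂Q/∂x = y
  ∂P/∂y = 1
  integrand = ∂Q/∂x - ∂P/∂y = y - 1.
Integrating over R: integral_0^1 integral_0^1 (y - 1) dx dy = -1/2.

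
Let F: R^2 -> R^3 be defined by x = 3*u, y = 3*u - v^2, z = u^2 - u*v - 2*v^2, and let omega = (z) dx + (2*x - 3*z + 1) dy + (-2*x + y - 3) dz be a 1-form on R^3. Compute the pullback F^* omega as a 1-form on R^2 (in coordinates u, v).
F^* omega = (-12*u^2 - 2*u*v^2 + 9*u*v + 12*u + v^3 + 12*v^2 + 3*v + 3) du + (6*u^2*v + 3*u^2 - 5*u*v^2 + 3*u - 8*v^3 + 10*v) dv

Using F^*(f dg) = (f ∘ F) d(g ∘ F), substitute each coordinate x_i by F_i(u, v) in f_i, and replace dx_i by d F_i = (∂F_i/∂u) du + (∂F_i/∂v) dv.
  For the x component: f_1(F) = u^2 - u*v - 2*v^2; d F_1 = (3) du + (0) dv
  For the y component: f_2(F) = -3*u^2 + 3*u*v + 6*u + 6*v^2 + 1; d F_2 = (3) du + (-2*v) dv
  For the z component: f_3(F) = -3*u - v^2 - 3; d F_3 = (2*u - v) du + (-u - 4*v) dv
Combining and collecting du, dv coefficients:
  coeff of du: -12*u^2 - 2*u*v^2 + 9*u*v + 12*u + v^3 + 12*v^2 + 3*v + 3
  coeff of dv: 6*u^2*v + 3*u^2 - 5*u*v^2 + 3*u - 8*v^3 + 10*v
F^* omega = (-12*u^2 - 2*u*v^2 + 9*u*v + 12*u + v^3 + 12*v^2 + 3*v + 3) du + (6*u^2*v + 3*u^2 - 5*u*v^2 + 3*u - 8*v^3 + 10*v) dv.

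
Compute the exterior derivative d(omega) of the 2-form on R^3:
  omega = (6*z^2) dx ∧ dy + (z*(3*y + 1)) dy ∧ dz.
d(omega) = (12*z) dx ∧ dy ∧ dz

For a 2-form omega = sum_{i<j} g_{ij} dx_i ∧ dx_j, the exterior derivative is
  d(omega) = sum_{i<j} d(g_{ij}) ∧ dx_i ∧ dx_j = sum_{i<j, k} (∂g_{ij}/∂x_k) dx_k ∧ dx_i ∧ dx_j.
Expand each term, using dx_k ∧ dx_i ∧ dx_j = sgn(permutation) dx_{(a)} ∧ dx_{(b)} ∧ dx_{(c)} with (a < b < c) sorted:
  d(6*z^2) includes (∂/∂z)(6*z^2) dz = (12*z) dz, which multiplied by dx ∧ dy gives (12*z) dx ∧ dy ∧ dz
Collecting like 3-forms: d(omega) = (12*z) dx ∧ dy ∧ dz.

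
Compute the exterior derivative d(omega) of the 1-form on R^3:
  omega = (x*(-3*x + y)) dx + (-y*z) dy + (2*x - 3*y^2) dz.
d(omega) = (-x) dx ∧ dy + (2) dx ∧ dz + (-5*y) dy ∧ dz

For a 1-form omega = sum_i f_i dx_i, the exterior derivative is
  d(omega) = sum_{i < j} (∂f_j/∂x_i - ∂f_i/∂x_j) dx_i ∧ dx_j.
  coefficient of dx ∧ dy: ∂f_2/∂x - ∂f_1/∂y = ∂(-y*z)/∂x - ∂(x*(-3*x + y))/∂y = -x
  coefficient of dx ∧ dz: ∂f_3/∂x - ∂f_1/∂z = ∂(2*x - 3*y^2)/∂x - ∂(x*(-3*x + y))/∂z = 2
  coefficient of dy ∧ dz: ∂f_3/∂y - ∂f_2/∂z = ∂(2*x - 3*y^2)/∂y - ∂(-y*z)/∂z = -5*y
Assembling: d(omega) = (-x) dx ∧ dy + (2) dx ∧ dz + (-5*y) dy ∧ dz.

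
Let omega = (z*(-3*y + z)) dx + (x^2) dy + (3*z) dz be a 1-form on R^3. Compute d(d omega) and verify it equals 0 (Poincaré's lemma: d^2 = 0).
d(d omega) = 0

Step 1: d omega = sum_{i<j} (∂f_j/∂x_i - ∂f_i/∂x_j) dx_i ∧ dx_j:
  coeff of dx ∧ dy: 2*x + 3*z
  coeff of dx ∧ dz: 3*y - 2*z
  coeff of dy ∧ dz: 0
Step 2: Apply d again to each 2-form coefficient. The only possible 3-form in R^3 is dx ∧ dy ∧ dz, with coefficient
  ∂(coeff of dy∧dz)/∂x - ∂(coeff of dx∧dz)/∂y + ∂(coeff of dx∧dy)/∂z
  = ∂/∂x (0) - ∂/∂y (3*y - 2*z) + ∂/∂z (2*x + 3*z).
Each of these terms simplifies to sums of mixed partials that cancel in pairs. The result is 0 (by equality of mixed partials for smooth functions — Schwarz / Clairaut).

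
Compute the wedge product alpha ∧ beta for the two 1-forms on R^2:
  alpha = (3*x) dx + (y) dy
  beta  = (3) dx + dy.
alpha ∧ beta = (3*x - 3*y) dx ∧ dy

Distribute the wedge, using dx_i ∧ dx_j = -dx_j ∧ dx_i and dx_i ∧ dx_i = 0. For each pair (i, j) with i < j, the coefficient of dx_i ∧ dx_j in alpha ∧ beta is (alpha_i * beta_j - alpha_j * beta_i). Collecting: alpha ∧ beta = (3*x - 3*y) dx ∧ dy.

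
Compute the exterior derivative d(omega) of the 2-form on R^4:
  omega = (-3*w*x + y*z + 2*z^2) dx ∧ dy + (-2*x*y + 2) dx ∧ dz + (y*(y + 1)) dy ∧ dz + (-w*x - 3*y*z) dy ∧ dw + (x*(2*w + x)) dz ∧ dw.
d(omega) = (2*x + y + 4*z) dx ∧ dy ∧ dz + (-w - 3*x) dx ∧ dy ∧ dw + (3*y) dy ∧ dz ∧ dw + (2*w + 2*x) dx ∧ dz ∧ dw

For a 2-form omega = sum_{i<j} g_{ij} dx_i ∧ dx_j, the exterior derivative is
  d(omega) = sum_{i<j} d(g_{ij}) ∧ dx_i ∧ dx_j = sum_{i<j, k} (∂g_{ij}/∂x_k) dx_k ∧ dx_i ∧ dx_j.
Expand each term, using dx_k ∧ dx_i ∧ dx_j = sgn(permutation) dx_{(a)} ∧ dx_{(b)} ∧ dx_{(c)} with (a < b < c) sorted:
  d(-3*w*x + y*z + 2*z^2) includes (∂/∂z)(-3*w*x + y*z + 2*z^2) dz = (y + 4*z) dz, which multiplied by dx ∧ dy gives (y + 4*z) dx ∧ dy ∧ dz
  d(-3*w*x + y*z + 2*z^2) includes (∂/∂w)(-3*w*x + y*z + 2*z^2) dw = (-3*x) dw, which multiplied by dx ∧ dy gives (-3*x) dx ∧ dy ∧ dw
  d(-2*x*y + 2) includes (∂/∂y)(-2*x*y + 2) dy = (-2*x) dy, which multiplied by dx ∧ dz gives (2*x) dx ∧ dy ∧ dz
  d(-w*x - 3*y*z) includes (∂/∂x)(-w*x - 3*y*z) dx = (-w) dx, which multiplied by dy ∧ dw gives (-w) dx ∧ dy ∧ dw
  d(-w*x - 3*y*z) includes (∂/∂z)(-w*x - 3*y*z) dz = (-3*y) dz, which multiplied by dy ∧ dw gives (3*y) dy ∧ dz ∧ dw
  d(x*(2*w + x)) includes (∂/∂x)(x*(2*w + x)) dx = (2*w + 2*x) dx, which multiplied by dz ∧ dw gives (2*w + 2*x) dx ∧ dz ∧ dw
Collecting like 3-forms: d(omega) = (2*x + y + 4*z) dx ∧ dy ∧ dz + (-w - 3*x) dx ∧ dy ∧ dw + (3*y) dy ∧ dz ∧ dw + (2*w + 2*x) dx ∧ dz ∧ dw.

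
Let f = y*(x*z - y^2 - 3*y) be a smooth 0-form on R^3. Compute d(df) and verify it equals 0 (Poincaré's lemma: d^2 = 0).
d(df) = 0

Step 1: df = sum_i (∂f/∂x_i) dx_i = (y*z) dx + (x*z - 3*y^2 - 6*y) dy + (x*y) dz.
Step 2: Apply d again. Using the 1-form formula, the coefficient of dx ∧ dy in d(df) is ∂^2 f/∂x ∂y - ∂^2 f/∂y ∂x = (z) - (z) = 0 (equality of mixed partials for smooth f).
Similarly for dx ∧ dz and dy ∧ dz — all coefficients vanish. So d(df) = 0.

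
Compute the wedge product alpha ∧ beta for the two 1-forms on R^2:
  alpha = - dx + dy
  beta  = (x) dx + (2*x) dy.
alpha ∧ beta = (-3*x) dx ∧ dy

Distribute the wedge, using dx_i ∧ dx_j = -dx_j ∧ dx_i and dx_i ∧ dx_i = 0. For each pair (i, j) with i < j, the coefficient of dx_i ∧ dx_j in alpha ∧ beta is (alpha_i * beta_j - alpha_j * beta_i). Collecting: alpha ∧ beta = (-3*x) dx ∧ dy.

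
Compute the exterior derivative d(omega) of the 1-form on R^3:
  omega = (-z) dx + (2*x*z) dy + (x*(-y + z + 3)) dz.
d(omega) = (2*z) dx ∧ dy + (-y + z + 4) dx ∧ dz + (-3*x) dy ∧ dz

For a 1-form omega = sum_i f_i dx_i, the exterior derivative is
  d(omega) = sum_{i < j} (∂f_j/∂x_i - ∂f_i/∂x_j) dx_i ∧ dx_j.
  coefficient of dx ∧ dy: ∂f_2/∂x - ∂f_1/∂y = ∂(2*x*z)/∂x - ∂(-z)/∂y = 2*z
  coefficient of dx ∧ dz: ∂f_3/∂x - ∂f_1/∂z = ∂(x*(-y + z + 3))/∂x - ∂(-z)/∂z = -y + z + 4
  coefficient of dy ∧ dz: ∂f_3/∂y - ∂f_2/∂z = ∂(x*(-y + z + 3))/∂y - ∂(2*x*z)/∂z = -3*x
Assembling: d(omega) = (2*z) dx ∧ dy + (-y + z + 4) dx ∧ dz + (-3*x) dy ∧ dz.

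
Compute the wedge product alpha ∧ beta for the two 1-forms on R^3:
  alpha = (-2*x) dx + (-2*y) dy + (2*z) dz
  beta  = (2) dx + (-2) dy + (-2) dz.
alpha ∧ beta = (4*x + 4*y) dx ∧ dy + (4*x - 4*z) dx ∧ dz + (4*y + 4*z) dy ∧ dz

Distribute the wedge, using dx_i ∧ dx_j = -dx_j ∧ dx_i and dx_i ∧ dx_i = 0. For each pair (i, j) with i < j, the coefficient of dx_i ∧ dx_j in alpha ∧ beta is (alpha_i * beta_j - alpha_j * beta_i). Collecting: alpha ∧ beta = (4*x + 4*y) dx ∧ dy + (4*x - 4*z) dx ∧ dz + (4*y + 4*z) dy ∧ dz.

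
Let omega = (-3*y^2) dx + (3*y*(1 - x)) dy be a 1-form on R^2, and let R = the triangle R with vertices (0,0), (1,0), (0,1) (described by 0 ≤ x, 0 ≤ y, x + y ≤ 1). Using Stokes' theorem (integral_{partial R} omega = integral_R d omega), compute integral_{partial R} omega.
integral_(partial R) omega = 1/2

Stokes: integral_partial_R omega = integral_R d omega with d omega = (∂Q/∂x - ∂P/∂y) dx ∧ dy.
  ∂Q/∂x = -3*y
  ∂P/∂y = -6*y
  integrand = ∂Q/∂x - ∂P/∂y = 3*y.
Integrating over R: integral_0^1 integral_0^{1-x} (3*y) dy dx = 1/2.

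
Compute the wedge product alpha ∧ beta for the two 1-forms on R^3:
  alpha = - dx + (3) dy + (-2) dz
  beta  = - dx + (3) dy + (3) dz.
alpha ∧ beta = (-5) dx ∧ dz + (15) dy ∧ dz

Distribute the wedge, using dx_i ∧ dx_j = -dx_j ∧ dx_i and dx_i ∧ dx_i = 0. For each pair (i, j) with i < j, the coefficient of dx_i ∧ dx_j in alpha ∧ beta is (alpha_i * beta_j - alpha_j * beta_i). Collecting: alpha ∧ beta = (-5) dx ∧ dz + (15) dy ∧ dz.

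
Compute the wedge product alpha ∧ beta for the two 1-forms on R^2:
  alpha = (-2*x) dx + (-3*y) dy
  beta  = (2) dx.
alpha ∧ beta = (6*y) dx ∧ dy

Distribute the wedge, using dx_i ∧ dx_j = -dx_j ∧ dx_i and dx_i ∧ dx_i = 0. For each pair (i, j) with i < j, the coefficient of dx_i ∧ dx_j in alpha ∧ beta is (alpha_i * beta_j - alpha_j * beta_i). Collecting: alpha ∧ beta = (6*y) dx ∧ dy.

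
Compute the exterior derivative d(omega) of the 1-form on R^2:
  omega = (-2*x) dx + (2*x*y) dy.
d(omega) = (2*y) dx ∧ dy

For a 1-form omega = sum_i f_i dx_i, the exterior derivative is
  d(omega) = sum_{i < j} (∂f_j/∂x_i - ∂f_i/∂x_j) dx_i ∧ dx_j.
  coefficient of dx ∧ dy: ∂f_2/∂x - ∂f_1/∂y = ∂(2*x*y)/∂x - ∂(-2*x)/∂y = 2*y
Assembling: d(omega) = (2*y) dx ∧ dy.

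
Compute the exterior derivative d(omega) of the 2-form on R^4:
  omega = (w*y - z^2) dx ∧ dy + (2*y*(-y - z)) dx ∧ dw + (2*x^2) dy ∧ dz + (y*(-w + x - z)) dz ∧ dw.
d(omega) = (4*x - 2*z) dx ∧ dy ∧ dz + (5*y + 2*z) dx ∧ dy ∧ dw + (3*y) dx ∧ dz ∧ dw + (-w + x - z) dy ∧ dz ∧ dw

For a 2-form omega = sum_{i<j} g_{ij} dx_i ∧ dx_j, the exterior derivative is
  d(omega) = sum_{i<j} d(g_{ij}) ∧ dx_i ∧ dx_j = sum_{i<j, k} (∂g_{ij}/∂x_k) dx_k ∧ dx_i ∧ dx_j.
Expand each term, using dx_k ∧ dx_i ∧ dx_j = sgn(permutation) dx_{(a)} ∧ dx_{(b)} ∧ dx_{(c)} with (a < b < c) sorted:
  d(w*y - z^2) includes (∂/∂z)(w*y - z^2) dz = (-2*z) dz, which multiplied by dx ∧ dy gives (-2*z) dx ∧ dy ∧ dz
  d(w*y - z^2) includes (∂/∂w)(w*y - z^2) dw = (y) dw, which multiplied by dx ∧ dy gives (y) dx ∧ dy ∧ dw
  d(2*y*(-y - z)) includes (∂/∂y)(2*y*(-y - z)) dy = (-4*y - 2*z) dy, which multiplied by dx ∧ dw gives (4*y + 2*z) dx ∧ dy ∧ dw
  d(2*y*(-y - z)) includes (∂/∂z)(2*y*(-y - z)) dz = (-2*y) dz, which multiplied by dx ∧ dw gives (2*y) dx ∧ dz ∧ dw
  d(2*x^2) includes (∂/∂x)(2*x^2) dx = (4*x) dx, which multiplied by dy ∧ dz gives (4*x) dx ∧ dy ∧ dz
  d(y*(-w + x - z)) includes (∂/∂x)(y*(-w + x - z)) dx = (y) dx, which multiplied by dz ∧ dw gives (y) dx ∧ dz ∧ dw
  d(y*(-w + x - z)) includes (∂/∂y)(y*(-w + x - z)) dy = (-w + x - z) dy, which multiplied by dz ∧ dw gives (-w + x - z) dy ∧ dz ∧ dw
Collecting like 3-forms: d(omega) = (4*x - 2*z) dx ∧ dy ∧ dz + (5*y + 2*z) dx ∧ dy ∧ dw + (3*y) dx ∧ dz ∧ dw + (-w + x - z) dy ∧ dz ∧ dw.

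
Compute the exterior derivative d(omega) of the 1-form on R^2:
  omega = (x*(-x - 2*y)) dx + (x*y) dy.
d(omega) = (2*x + y) dx ∧ dy

For a 1-form omega = sum_i f_i dx_i, the exterior derivative is
  d(omega) = sum_{i < j} (∂f_j/∂x_i - ∂f_i/∂x_j) dx_i ∧ dx_j.
  coefficient of dx ∧ dy: ∂f_2/∂x - ∂f_1/∂y = ∂(x*y)/∂x - ∂(x*(-x - 2*y))/∂y = 2*x + y
Assembling: d(omega) = (2*x + y) dx ∧ dy.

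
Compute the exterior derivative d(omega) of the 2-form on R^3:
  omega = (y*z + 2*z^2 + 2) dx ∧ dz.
d(omega) = (-z) dx ∧ dy ∧ dz

For a 2-form omega = sum_{i<j} g_{ij} dx_i ∧ dx_j, the exterior derivative is
  d(omega) = sum_{i<j} d(g_{ij}) ∧ dx_i ∧ dx_j = sum_{i<j, k} (∂g_{ij}/∂x_k) dx_k ∧ dx_i ∧ dx_j.
Expand each term, using dx_k ∧ dx_i ∧ dx_j = sgn(permutation) dx_{(a)} ∧ dx_{(b)} ∧ dx_{(c)} with (a < b < c) sorted:
  d(y*z + 2*z^2 + 2) includes (∂/∂y)(y*z + 2*z^2 + 2) dy = (z) dy, which multiplied by dx ∧ dz gives (-z) dx ∧ dy ∧ dz
Collecting like 3-forms: d(omega) = (-z) dx ∧ dy ∧ dz.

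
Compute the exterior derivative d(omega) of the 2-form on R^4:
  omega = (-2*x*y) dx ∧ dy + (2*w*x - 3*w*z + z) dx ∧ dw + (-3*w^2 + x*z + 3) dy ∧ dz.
d(omega) = (3*w - 1) dx ∧ dz ∧ dw + (z) dx ∧ dy ∧ dz + (-6*w) dy ∧ dz ∧ dw

For a 2-form omega = sum_{i<j} g_{ij} dx_i ∧ dx_j, the exterior derivative is
  d(omega) = sum_{i<j} d(g_{ij}) ∧ dx_i ∧ dx_j = sum_{i<j, k} (∂g_{ij}/∂x_k) dx_k ∧ dx_i ∧ dx_j.
Expand each term, using dx_k ∧ dx_i ∧ dx_j = sgn(permutation) dx_{(a)} ∧ dx_{(b)} ∧ dx_{(c)} with (a < b < c) sorted:
  d(2*w*x - 3*w*z + z) includes (∂/∂z)(2*w*x - 3*w*z + z) dz = (1 - 3*w) dz, which multiplied by dx ∧ dw gives (3*w - 1) dx ∧ dz ∧ dw
  d(-3*w^2 + x*z + 3) includes (∂/∂x)(-3*w^2 + x*z + 3) dx = (z) dx, which multiplied by dy ∧ dz gives (z) dx ∧ dy ∧ dz
  d(-3*w^2 + x*z + 3) includes (∂/∂w)(-3*w^2 + x*z + 3) dw = (-6*w) dw, which multiplied by dy ∧ dz gives (-6*w) dy ∧ dz ∧ dw
Collecting like 3-forms: d(omega) = (3*w - 1) dx ∧ dz ∧ dw + (z) dx ∧ dy ∧ dz + (-6*w) dy ∧ dz ∧ dw.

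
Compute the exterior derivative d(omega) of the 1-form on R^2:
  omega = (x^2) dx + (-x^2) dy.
d(omega) = (-2*x) dx ∧ dy

For a 1-form omega = sum_i f_i dx_i, the exterior derivative is
  d(omega) = sum_{i < j} (∂f_j/∂x_i - ∂f_i/∂x_j) dx_i ∧ dx_j.
  coefficient of dx ∧ dy: ∂f_2/∂x - ∂f_1/∂y = ∂(-x^2)/∂x - ∂(x^2)/∂y = -2*x
Assembling: d(omega) = (-2*x) dx ∧ dy.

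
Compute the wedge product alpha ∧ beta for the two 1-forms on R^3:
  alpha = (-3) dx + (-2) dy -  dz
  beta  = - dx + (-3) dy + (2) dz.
alpha ∧ beta = (7) dx ∧ dy + (-7) dx ∧ dz + (-7) dy ∧ dz

Distribute the wedge, using dx_i ∧ dx_j = -dx_j ∧ dx_i and dx_i ∧ dx_i = 0. For each pair (i, j) with i < j, the coefficient of dx_i ∧ dx_j in alpha ∧ beta is (alpha_i * beta_j - alpha_j * beta_i). Collecting: alpha ∧ beta = (7) dx ∧ dy + (-7) dx ∧ dz + (-7) dy ∧ dz.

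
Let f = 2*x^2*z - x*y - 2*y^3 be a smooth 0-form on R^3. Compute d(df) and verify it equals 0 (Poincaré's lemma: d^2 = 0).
d(df) = 0

Step 1: df = sum_i (∂f/∂x_i) dx_i = (4*x*z - y) dx + (-x - 6*y^2) dy + (2*x^2) dz.
Step 2: Apply d again. Using the 1-form formula, the coefficient of dx ∧ dy in d(df) is ∂^2 f/∂x ∂y - ∂^2 f/∂y ∂x = (-1) - (-1) = 0 (equality of mixed partials for smooth f).
Similarly for dx ∧ dz and dy ∧ dz — all coefficients vanish. So d(df) = 0.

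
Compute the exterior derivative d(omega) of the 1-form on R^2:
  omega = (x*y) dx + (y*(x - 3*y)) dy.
d(omega) = (-x + y) dx ∧ dy

For a 1-form omega = sum_i f_i dx_i, the exterior derivative is
  d(omega) = sum_{i < j} (∂f_j/∂x_i - ∂f_i/∂x_j) dx_i ∧ dx_j.
  coefficient of dx ∧ dy: ∂f_2/∂x - ∂f_1/∂y = ∂(y*(x - 3*y))/∂x - ∂(x*y)/∂y = -x + y
Assembling: d(omega) = (-x + y) dx ∧ dy.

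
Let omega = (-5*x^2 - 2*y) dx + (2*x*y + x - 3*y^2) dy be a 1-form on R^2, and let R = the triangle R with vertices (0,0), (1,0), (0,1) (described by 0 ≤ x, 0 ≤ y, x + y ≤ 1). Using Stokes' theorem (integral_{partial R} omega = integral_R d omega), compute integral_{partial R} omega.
integral_(partial R) omega = 11/6

Stokes: integral_partial_R omega = integral_R d omega with d omega = (∂Q/∂x - ∂P/∂y) dx ∧ dy.
  ∂Q/∂x = 2*y + 1
  ∂P/∂y = -2
  integrand = ∂Q/∂x - ∂P/∂y = 2*y + 3.
Integrating over R: integral_0^1 integral_0^{1-x} (2*y + 3) dy dx = 11/6.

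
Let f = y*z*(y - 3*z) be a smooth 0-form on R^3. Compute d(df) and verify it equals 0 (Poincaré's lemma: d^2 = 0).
d(df) = 0

Step 1: df = sum_i (∂f/∂x_i) dx_i = (0) dx + (z*(2*y - 3*z)) dy + (y*(y - 6*z)) dz.
Step 2: Apply d again. Using the 1-form formula, the coefficient of dx ∧ dy in d(df) is ∂^2 f/∂x ∂y - ∂^2 f/∂y ∂x = (0) - (0) = 0 (equality of mixed partials for smooth f).
Similarly for dx ∧ dz and dy ∧ dz — all coefficients vanish. So d(df) = 0.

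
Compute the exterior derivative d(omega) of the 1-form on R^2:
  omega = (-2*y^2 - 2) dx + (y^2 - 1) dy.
d(omega) = (4*y) dx ∧ dy

For a 1-form omega = sum_i f_i dx_i, the exterior derivative is
  d(omega) = sum_{i < j} (∂f_j/∂x_i - ∂f_i/∂x_j) dx_i ∧ dx_j.
  coefficient of dx ∧ dy: ∂f_2/∂x - ∂f_1/∂y = ∂(y^2 - 1)/∂x - ∂(-2*y^2 - 2)/∂y = 4*y
Assembling: d(omega) = (4*y) dx ∧ dy.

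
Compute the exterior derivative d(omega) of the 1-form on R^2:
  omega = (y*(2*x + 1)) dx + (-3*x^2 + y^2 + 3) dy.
d(omega) = (-8*x - 1) dx ∧ dy

For a 1-form omega = sum_i f_i dx_i, the exterior derivative is
  d(omega) = sum_{i < j} (∂f_j/∂x_i - ∂f_i/∂x_j) dx_i ∧ dx_j.
  coefficient of dx ∧ dy: ∂f_2/∂x - ∂f_1/∂y = ∂(-3*x^2 + y^2 + 3)/∂x - ∂(y*(2*x + 1))/∂y = -8*x - 1
Assembling: d(omega) = (-8*x - 1) dx ∧ dy.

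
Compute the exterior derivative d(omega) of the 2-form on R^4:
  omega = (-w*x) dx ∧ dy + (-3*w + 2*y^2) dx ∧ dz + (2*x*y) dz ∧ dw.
d(omega) = (-x) dx ∧ dy ∧ dw + (-4*y) dx ∧ dy ∧ dz + (2*y - 3) dx ∧ dz ∧ dw + (2*x) dy ∧ dz ∧ dw

For a 2-form omega = sum_{i<j} g_{ij} dx_i ∧ dx_j, the exterior derivative is
  d(omega) = sum_{i<j} d(g_{ij}) ∧ dx_i ∧ dx_j = sum_{i<j, k} (∂g_{ij}/∂x_k) dx_k ∧ dx_i ∧ dx_j.
Expand each term, using dx_k ∧ dx_i ∧ dx_j = sgn(permutation) dx_{(a)} ∧ dx_{(b)} ∧ dx_{(c)} with (a < b < c) sorted:
  d(-w*x) includes (∂/∂w)(-w*x) dw = (-x) dw, which multiplied by dx ∧ dy gives (-x) dx ∧ dy ∧ dw
  d(-3*w + 2*y^2) includes (∂/∂y)(-3*w + 2*y^2) dy = (4*y) dy, which multiplied by dx ∧ dz gives (-4*y) dx ∧ dy ∧ dz
  d(-3*w + 2*y^2) includes (∂/∂w)(-3*w + 2*y^2) dw = (-3) dw, which multiplied by dx ∧ dz gives (-3) dx ∧ dz ∧ dw
  d(2*x*y) includes (∂/∂x)(2*x*y) dx = (2*y) dx, which multiplied by dz ∧ dw gives (2*y) dx ∧ dz ∧ dw
  d(2*x*y) includes (∂/∂y)(2*x*y) dy = (2*x) dy, which multiplied by dz ∧ dw gives (2*x) dy ∧ dz ∧ dw
Collecting like 3-forms: d(omega) = (-x) dx ∧ dy ∧ dw + (-4*y) dx ∧ dy ∧ dz + (2*y - 3) dx ∧ dz ∧ dw + (2*x) dy ∧ dz ∧ dw.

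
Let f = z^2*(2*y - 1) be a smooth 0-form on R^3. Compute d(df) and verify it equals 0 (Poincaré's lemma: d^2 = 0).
d(df) = 0

Step 1: df = sum_i (∂f/∂x_i) dx_i = (0) dx + (2*z^2) dy + (2*z*(2*y - 1)) dz.
Step 2: Apply d again. Using the 1-form formula, the coefficient of dx ∧ dy in d(df) is ∂^2 f/∂x ∂y - ∂^2 f/∂y ∂x = (0) - (0) = 0 (equality of mixed partials for smooth f).
Similarly for dx ∧ dz and dy ∧ dz — all coefficients vanish. So d(df) = 0.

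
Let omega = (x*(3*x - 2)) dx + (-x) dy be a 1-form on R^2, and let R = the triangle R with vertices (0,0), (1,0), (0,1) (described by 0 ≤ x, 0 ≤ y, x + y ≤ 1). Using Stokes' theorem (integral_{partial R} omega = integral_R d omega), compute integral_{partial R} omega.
integral_(partial R) omega = -1/2

Stokes: integral_partial_R omega = integral_R d omega with d omega = (∂Q/∂x - ∂P/∂y) dx ∧ dy.
  ∂Q/∂x = -1
  ∂P/∂y = 0
  integrand = ∂Q/∂x - ∂P/∂y = -1.
Integrating over R: integral_0^1 integral_0^{1-x} (-1) dy dx = -1/2.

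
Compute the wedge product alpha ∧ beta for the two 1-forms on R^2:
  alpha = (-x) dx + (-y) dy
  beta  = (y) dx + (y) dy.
alpha ∧ beta = (y*(-x + y)) dx ∧ dy

Distribute the wedge, using dx_i ∧ dx_j = -dx_j ∧ dx_i and dx_i ∧ dx_i = 0. For each pair (i, j) with i < j, the coefficient of dx_i ∧ dx_j in alpha ∧ beta is (alpha_i * beta_j - alpha_j * beta_i). Collecting: alpha ∧ beta = (y*(-x + y)) dx ∧ dy.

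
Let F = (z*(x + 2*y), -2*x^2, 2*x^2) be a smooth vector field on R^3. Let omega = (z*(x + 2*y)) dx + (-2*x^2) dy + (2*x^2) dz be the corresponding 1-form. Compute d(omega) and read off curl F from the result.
d(omega) = (0) dy ∧ dz + (-3*x + 2*y) dz ∧ dx + (-4*x - 2*z) dx ∧ dy; curl F = (0, -3*x + 2*y, -4*x - 2*z)

d omega = sum_{i<j} (∂f_j/∂x_i - ∂f_i/∂x_j) dx_i ∧ dx_j. Under the identification (dy ∧ dz, dz ∧ dx, dx ∧ dy) ↔ (e_x, e_y, e_z), the coefficients are exactly the components of curl F. Compute:
  ∂R/∂y - ∂Q/∂z = (0) - (0) = 0
  ∂P/∂z - ∂R/∂x = (x + 2*y) - (4*x) = -3*x + 2*y
  ∂Q/∂x - ∂P/∂y = (-4*x) - (2*z) = -4*x - 2*z.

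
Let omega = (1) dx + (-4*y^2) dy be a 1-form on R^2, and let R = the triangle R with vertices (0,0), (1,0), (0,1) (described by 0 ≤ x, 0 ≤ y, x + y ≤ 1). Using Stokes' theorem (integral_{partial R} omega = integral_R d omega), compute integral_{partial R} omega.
integral_(partial R) omega = 0

Stokes: integral_partial_R omega = integral_R d omega with d omega = (∂Q/∂x - ∂P/∂y) dx ∧ dy.
  ∂Q/∂x = 0
  ∂P/∂y = 0
  integrand = ∂Q/∂x - ∂P/∂y = 0.
Integrating over R: integral_0^1 integral_0^{1-x} (0) dy dx = 0.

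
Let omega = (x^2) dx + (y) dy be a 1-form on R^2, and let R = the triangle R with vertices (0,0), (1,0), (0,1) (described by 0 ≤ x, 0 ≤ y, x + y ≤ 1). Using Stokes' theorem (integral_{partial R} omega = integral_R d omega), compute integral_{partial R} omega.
integral_(partial R) omega = 0

Stokes: integral_partial_R omega = integral_R d omega with d omega = (∂Q/∂x - ∂P/∂y) dx ∧ dy.
  ∂Q/∂x = 0
  ∂P/∂y = 0
  integrand = ∂Q/∂x - ∂P/∂y = 0.
Integrating over R: integral_0^1 integral_0^{1-x} (0) dy dx = 0.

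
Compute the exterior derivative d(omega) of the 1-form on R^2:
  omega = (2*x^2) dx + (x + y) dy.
d(omega) = (1) dx ∧ dy

For a 1-form omega = sum_i f_i dx_i, the exterior derivative is
  d(omega) = sum_{i < j} (∂f_j/∂x_i - ∂f_i/∂x_j) dx_i ∧ dx_j.
  coefficient of dx ∧ dy: ∂f_2/∂x - ∂f_1/∂y = ∂(x + y)/∂x - ∂(2*x^2)/∂y = 1
Assembling: d(omega) = (1) dx ∧ dy.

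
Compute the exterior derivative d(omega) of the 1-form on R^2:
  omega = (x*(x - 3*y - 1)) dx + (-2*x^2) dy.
d(omega) = (-x) dx ∧ dy

For a 1-form omega = sum_i f_i dx_i, the exterior derivative is
  d(omega) = sum_{i < j} (∂f_j/∂x_i - ∂f_i/∂x_j) dx_i ∧ dx_j.
  coefficient of dx ∧ dy: ∂f_2/∂x - ∂f_1/∂y = ∂(-2*x^2)/∂x - ∂(x*(x - 3*y - 1))/∂y = -x
Assembling: d(omega) = (-x) dx ∧ dy.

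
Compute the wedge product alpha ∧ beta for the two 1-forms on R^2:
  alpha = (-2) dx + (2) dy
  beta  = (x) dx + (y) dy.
alpha ∧ beta = (-2*x - 2*y) dx ∧ dy

Distribute the wedge, using dx_i ∧ dx_j = -dx_j ∧ dx_i and dx_i ∧ dx_i = 0. For each pair (i, j) with i < j, the coefficient of dx_i ∧ dx_j in alpha ∧ beta is (alpha_i * beta_j - alpha_j * beta_i). Collecting: alpha ∧ beta = (-2*x - 2*y) dx ∧ dy.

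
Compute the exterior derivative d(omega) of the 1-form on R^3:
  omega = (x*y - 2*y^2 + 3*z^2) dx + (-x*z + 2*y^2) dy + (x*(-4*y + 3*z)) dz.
d(omega) = (-x + 4*y - z) dx ∧ dy + (-4*y - 3*z) dx ∧ dz + (-3*x) dy ∧ dz

For a 1-form omega = sum_i f_i dx_i, the exterior derivative is
  d(omega) = sum_{i < j} (∂f_j/∂x_i - ∂f_i/∂x_j) dx_i ∧ dx_j.
  coefficient of dx ∧ dy: ∂f_2/∂x - ∂f_1/∂y = ∂(-x*z + 2*y^2)/∂x - ∂(x*y - 2*y^2 + 3*z^2)/∂y = -x + 4*y - z
  coefficient of dx ∧ dz: ∂f_3/∂x - ∂f_1/∂z = ∂(x*(-4*y + 3*z))/∂x - ∂(x*y - 2*y^2 + 3*z^2)/∂z = -4*y - 3*z
  coefficient of dy ∧ dz: ∂f_3/∂y - ∂f_2/∂z = ∂(x*(-4*y + 3*z))/∂y - ∂(-x*z + 2*y^2)/∂z = -3*x
Assembling: d(omega) = (-x + 4*y - z) dx ∧ dy + (-4*y - 3*z) dx ∧ dz + (-3*x) dy ∧ dz.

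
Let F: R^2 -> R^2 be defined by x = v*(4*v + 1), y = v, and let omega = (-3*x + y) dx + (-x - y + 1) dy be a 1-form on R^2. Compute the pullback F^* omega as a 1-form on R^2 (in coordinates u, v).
F^* omega = (-96*v^3 - 32*v^2 - 4*v + 1) dv

Using F^*(f dg) = (f ∘ F) d(g ∘ F), substitute each coordinate x_i by F_i(u, v) in f_i, and replace dx_i by d F_i = (∂F_i/∂u) du + (∂F_i/∂v) dv.
  For the x component: f_1(F) = 2*v*(-6*v - 1); d F_1 = (0) du + (8*v + 1) dv
  For the y component: f_2(F) = -4*v^2 - 2*v + 1; d F_2 = (0) du + (1) dv
Combining and collecting du, dv coefficients:
  coeff of du: 0
  coeff of dv: -96*v^3 - 32*v^2 - 4*v + 1
F^* omega = (-96*v^3 - 32*v^2 - 4*v + 1) dv.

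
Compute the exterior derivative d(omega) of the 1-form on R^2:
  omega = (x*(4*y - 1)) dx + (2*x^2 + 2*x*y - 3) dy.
d(omega) = (2*y) dx ∧ dy

For a 1-form omega = sum_i f_i dx_i, the exterior derivative is
  d(omega) = sum_{i < j} (∂f_j/∂x_i - ∂f_i/∂x_j) dx_i ∧ dx_j.
  coefficient of dx ∧ dy: ∂f_2/∂x - ∂f_1/∂y = ∂(2*x^2 + 2*x*y - 3)/∂x - ∂(x*(4*y - 1))/∂y = 2*y
Assembling: d(omega) = (2*y) dx ∧ dy.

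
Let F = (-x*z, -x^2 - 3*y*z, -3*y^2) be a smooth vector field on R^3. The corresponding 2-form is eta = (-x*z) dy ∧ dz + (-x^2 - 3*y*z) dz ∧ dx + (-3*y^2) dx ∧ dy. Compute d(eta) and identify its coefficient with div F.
d(eta) = (-4*z) dx ∧ dy ∧ dz; div F = -4*z

For a 2-form in R^3 of the form above, applying d gives a 3-form with coefficient ∂P/∂x + ∂Q/∂y + ∂R/∂z:
  ∂P/∂x = -z
  ∂Q/∂y = -3*z
  ∂R/∂z = 0
Sum = -4*z, which is exactly div F.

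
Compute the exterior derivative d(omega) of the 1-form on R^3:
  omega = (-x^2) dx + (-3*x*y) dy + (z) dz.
d(omega) = (-3*y) dx ∧ dy

For a 1-form omega = sum_i f_i dx_i, the exterior derivative is
  d(omega) = sum_{i < j} (∂f_j/∂x_i - ∂f_i/∂x_j) dx_i ∧ dx_j.
  coefficient of dx ∧ dy: ∂f_2/∂x - ∂f_1/∂y = ∂(-3*x*y)/∂x - ∂(-x^2)/∂y = -3*y
Assembling: d(omega) = (-3*y) dx ∧ dy.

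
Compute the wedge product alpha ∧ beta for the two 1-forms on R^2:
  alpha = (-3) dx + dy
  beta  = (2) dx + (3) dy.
alpha ∧ beta = (-11) dx ∧ dy

Distribute the wedge, using dx_i ∧ dx_j = -dx_j ∧ dx_i and dx_i ∧ dx_i = 0. For each pair (i, j) with i < j, the coefficient of dx_i ∧ dx_j in alpha ∧ beta is (alpha_i * beta_j - alpha_j * beta_i). Collecting: alpha ∧ beta = (-11) dx ∧ dy.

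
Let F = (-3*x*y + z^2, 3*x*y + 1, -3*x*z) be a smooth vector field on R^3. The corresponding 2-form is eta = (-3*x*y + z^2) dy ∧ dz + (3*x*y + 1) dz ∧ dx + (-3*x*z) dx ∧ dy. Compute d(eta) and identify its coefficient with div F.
d(eta) = (-3*y) dx ∧ dy ∧ dz; div F = -3*y

For a 2-form in R^3 of the form above, applying d gives a 3-form with coefficient ∂P/∂x + ∂Q/∂y + ∂R/∂z:
  ∂P/∂x = -3*y
  ∂Q/∂y = 3*x
  ∂R/∂z = -3*x
Sum = -3*y, which is exactly div F.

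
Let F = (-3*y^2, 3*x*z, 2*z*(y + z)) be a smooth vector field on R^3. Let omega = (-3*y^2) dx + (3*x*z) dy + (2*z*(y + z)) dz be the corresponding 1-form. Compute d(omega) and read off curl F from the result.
d(omega) = (-3*x + 2*z) dy ∧ dz + (0) dz ∧ dx + (6*y + 3*z) dx ∧ dy; curl F = (-3*x + 2*z, 0, 6*y + 3*z)

d omega = sum_{i<j} (∂f_j/∂x_i - ∂f_i/∂x_j) dx_i ∧ dx_j. Under the identification (dy ∧ dz, dz ∧ dx, dx ∧ dy) ↔ (e_x, e_y, e_z), the coefficients are exactly the components of curl F. Compute:
  ∂R/∂y - ∂Q/∂z = (2*z) - (3*x) = -3*x + 2*z
  ∂P/∂z - ∂R/∂x = (0) - (0) = 0
  ∂Q/∂x - ∂P/∂y = (3*z) - (-6*y) = 6*y + 3*z.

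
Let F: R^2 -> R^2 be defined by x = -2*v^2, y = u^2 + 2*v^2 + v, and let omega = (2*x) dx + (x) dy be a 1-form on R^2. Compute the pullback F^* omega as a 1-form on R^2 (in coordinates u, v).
F^* omega = (-4*u*v^2) du + (v^2*(8*v - 2)) dv

Using F^*(f dg) = (f ∘ F) d(g ∘ F), substitute each coordinate x_i by F_i(u, v) in f_i, and replace dx_i by d F_i = (∂F_i/∂u) du + (∂F_i/∂v) dv.
  For the x component: f_1(F) = -4*v^2; d F_1 = (0) du + (-4*v) dv
  For the y component: f_2(F) = -2*v^2; d F_2 = (2*u) du + (4*v + 1) dv
Combining and collecting du, dv coefficients:
  coeff of du: -4*u*v^2
  coeff of dv: v^2*(8*v - 2)
F^* omega = (-4*u*v^2) du + (v^2*(8*v - 2)) dv.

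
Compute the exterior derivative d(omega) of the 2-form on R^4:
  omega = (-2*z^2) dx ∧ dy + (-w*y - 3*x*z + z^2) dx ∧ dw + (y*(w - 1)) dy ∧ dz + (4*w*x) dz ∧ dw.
d(omega) = (-4*z) dx ∧ dy ∧ dz + (w) dx ∧ dy ∧ dw + (4*w + 3*x - 2*z) dx ∧ dz ∧ dw + (y) dy ∧ dz ∧ dw

For a 2-form omega = sum_{i<j} g_{ij} dx_i ∧ dx_j, the exterior derivative is
  d(omega) = sum_{i<j} d(g_{ij}) ∧ dx_i ∧ dx_j = sum_{i<j, k} (∂g_{ij}/∂x_k) dx_k ∧ dx_i ∧ dx_j.
Expand each term, using dx_k ∧ dx_i ∧ dx_j = sgn(permutation) dx_{(a)} ∧ dx_{(b)} ∧ dx_{(c)} with (a < b < c) sorted:
  d(-2*z^2) includes (∂/∂z)(-2*z^2) dz = (-4*z) dz, which multiplied by dx ∧ dy gives (-4*z) dx ∧ dy ∧ dz
  d(-w*y - 3*x*z + z^2) includes (∂/∂y)(-w*y - 3*x*z + z^2) dy = (-w) dy, which multiplied by dx ∧ dw gives (w) dx ∧ dy ∧ dw
  d(-w*y - 3*x*z + z^2) includes (∂/∂z)(-w*y - 3*x*z + z^2) dz = (-3*x + 2*z) dz, which multiplied by dx ∧ dw gives (3*x - 2*z) dx ∧ dz ∧ dw
  d(y*(w - 1)) includes (∂/∂w)(y*(w - 1)) dw = (y) dw, which multiplied by dy ∧ dz gives (y) dy ∧ dz ∧ dw
  d(4*w*x) includes (∂/∂x)(4*w*x) dx = (4*w) dx, which multiplied by dz ∧ dw gives (4*w) dx ∧ dz ∧ dw
Collecting like 3-forms: d(omega) = (-4*z) dx ∧ dy ∧ dz + (w) dx ∧ dy ∧ dw + (4*w + 3*x - 2*z) dx ∧ dz ∧ dw + (y) dy ∧ dz ∧ dw.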